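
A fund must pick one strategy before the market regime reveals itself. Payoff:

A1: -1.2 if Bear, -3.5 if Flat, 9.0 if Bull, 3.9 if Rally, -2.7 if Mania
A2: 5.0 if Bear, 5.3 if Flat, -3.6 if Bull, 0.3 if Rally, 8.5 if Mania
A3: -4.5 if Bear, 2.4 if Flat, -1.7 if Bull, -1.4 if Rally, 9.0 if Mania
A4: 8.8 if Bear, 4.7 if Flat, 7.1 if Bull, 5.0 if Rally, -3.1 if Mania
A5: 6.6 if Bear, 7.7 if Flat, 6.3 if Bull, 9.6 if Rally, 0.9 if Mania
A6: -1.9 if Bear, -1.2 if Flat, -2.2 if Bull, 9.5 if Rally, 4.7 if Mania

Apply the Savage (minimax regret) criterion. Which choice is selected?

Column bests: Bear=8.8, Flat=7.7, Bull=9.0, Rally=9.6, Mania=9.0.
A1 regrets: 10.0, 11.2, 0.0, 5.7, 11.7 → max 11.7
A2 regrets: 3.8, 2.4, 12.6, 9.3, 0.5 → max 12.6
A3 regrets: 13.3, 5.3, 10.7, 11.0, 0.0 → max 13.3
A4 regrets: 0.0, 3.0, 1.9, 4.6, 12.1 → max 12.1
A5 regrets: 2.2, 0.0, 2.7, 0.0, 8.1 → max 8.1
A6 regrets: 10.7, 8.9, 11.2, 0.1, 4.3 → max 11.2
Smallest max regret = 8.1 → A5.

A5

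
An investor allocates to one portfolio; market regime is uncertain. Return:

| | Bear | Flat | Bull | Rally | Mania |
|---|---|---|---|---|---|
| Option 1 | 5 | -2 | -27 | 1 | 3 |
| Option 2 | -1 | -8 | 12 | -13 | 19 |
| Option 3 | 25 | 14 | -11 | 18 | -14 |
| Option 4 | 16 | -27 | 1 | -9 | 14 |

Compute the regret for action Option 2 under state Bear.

Best payoff under Bear is 25.
Regret = 25 − (-1) = 26.

26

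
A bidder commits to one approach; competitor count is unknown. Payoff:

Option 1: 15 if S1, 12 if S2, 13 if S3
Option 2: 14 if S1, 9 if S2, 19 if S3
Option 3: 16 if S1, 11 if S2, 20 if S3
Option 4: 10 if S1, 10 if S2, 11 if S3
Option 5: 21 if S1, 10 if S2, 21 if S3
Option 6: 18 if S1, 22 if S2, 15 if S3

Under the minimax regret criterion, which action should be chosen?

Option 6

Column bests: S1=21, S2=22, S3=21.
Option 1 regrets: 6, 10, 8 → max 10
Option 2 regrets: 7, 13, 2 → max 13
Option 3 regrets: 5, 11, 1 → max 11
Option 4 regrets: 11, 12, 10 → max 12
Option 5 regrets: 0, 12, 0 → max 12
Option 6 regrets: 3, 0, 6 → max 6
Smallest max regret = 6 → Option 6.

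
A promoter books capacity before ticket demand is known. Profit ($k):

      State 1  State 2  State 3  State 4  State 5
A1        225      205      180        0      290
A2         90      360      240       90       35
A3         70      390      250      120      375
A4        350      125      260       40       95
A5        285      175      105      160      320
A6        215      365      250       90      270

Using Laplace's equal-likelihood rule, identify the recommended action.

Row averages: A1=180, A2=163, A3=241, A4=174, A5=209, A6=238
Highest average = 241 → A3.

A3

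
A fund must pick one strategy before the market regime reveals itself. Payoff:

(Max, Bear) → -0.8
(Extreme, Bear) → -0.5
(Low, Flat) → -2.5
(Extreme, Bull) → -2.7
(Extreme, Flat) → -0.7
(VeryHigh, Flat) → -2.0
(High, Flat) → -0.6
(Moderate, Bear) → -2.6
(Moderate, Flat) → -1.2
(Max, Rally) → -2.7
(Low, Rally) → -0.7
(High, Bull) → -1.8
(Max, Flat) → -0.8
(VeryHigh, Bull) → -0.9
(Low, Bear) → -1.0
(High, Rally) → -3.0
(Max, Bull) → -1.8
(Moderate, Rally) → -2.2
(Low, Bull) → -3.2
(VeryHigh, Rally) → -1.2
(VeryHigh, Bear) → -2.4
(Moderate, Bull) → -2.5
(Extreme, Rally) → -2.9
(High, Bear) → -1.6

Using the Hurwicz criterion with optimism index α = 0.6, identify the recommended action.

Extreme

Low: 0.6·(-0.7) + 0.4·(-3.2) = -1.7
Moderate: 0.6·(-1.2) + 0.4·(-2.6) = -1.76
High: 0.6·(-0.6) + 0.4·(-3.0) = -1.56
VeryHigh: 0.6·(-0.9) + 0.4·(-2.4) = -1.5
Extreme: 0.6·(-0.5) + 0.4·(-2.9) = -1.46
Max: 0.6·(-0.8) + 0.4·(-2.7) = -1.56
Highest Hurwicz score = -1.46 → Extreme.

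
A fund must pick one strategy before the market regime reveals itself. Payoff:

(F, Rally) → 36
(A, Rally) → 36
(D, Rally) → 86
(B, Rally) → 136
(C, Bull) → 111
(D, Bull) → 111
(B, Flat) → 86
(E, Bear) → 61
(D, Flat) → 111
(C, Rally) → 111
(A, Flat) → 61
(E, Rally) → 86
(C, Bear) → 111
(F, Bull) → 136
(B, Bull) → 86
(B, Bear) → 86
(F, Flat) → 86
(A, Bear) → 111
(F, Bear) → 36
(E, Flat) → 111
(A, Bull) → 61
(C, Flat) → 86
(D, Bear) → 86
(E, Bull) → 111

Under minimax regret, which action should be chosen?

Column bests: Bear=111, Flat=111, Bull=136, Rally=136.
A regrets: 0, 50, 75, 100 → max 100
B regrets: 25, 25, 50, 0 → max 50
C regrets: 0, 25, 25, 25 → max 25
D regrets: 25, 0, 25, 50 → max 50
E regrets: 50, 0, 25, 50 → max 50
F regrets: 75, 25, 0, 100 → max 100
Smallest max regret = 25 → C.

C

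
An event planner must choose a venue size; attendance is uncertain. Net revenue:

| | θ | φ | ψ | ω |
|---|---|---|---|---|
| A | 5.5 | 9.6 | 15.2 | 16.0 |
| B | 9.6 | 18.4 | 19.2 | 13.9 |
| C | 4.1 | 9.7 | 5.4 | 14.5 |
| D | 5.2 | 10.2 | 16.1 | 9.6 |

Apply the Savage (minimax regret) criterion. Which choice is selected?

B

Column bests: θ=9.6, φ=18.4, ψ=19.2, ω=16.0.
A regrets: 4.1, 8.8, 4.0, 0.0 → max 8.8
B regrets: 0.0, 0.0, 0.0, 2.1 → max 2.1
C regrets: 5.5, 8.7, 13.8, 1.5 → max 13.8
D regrets: 4.4, 8.2, 3.1, 6.4 → max 8.2
Smallest max regret = 2.1 → B.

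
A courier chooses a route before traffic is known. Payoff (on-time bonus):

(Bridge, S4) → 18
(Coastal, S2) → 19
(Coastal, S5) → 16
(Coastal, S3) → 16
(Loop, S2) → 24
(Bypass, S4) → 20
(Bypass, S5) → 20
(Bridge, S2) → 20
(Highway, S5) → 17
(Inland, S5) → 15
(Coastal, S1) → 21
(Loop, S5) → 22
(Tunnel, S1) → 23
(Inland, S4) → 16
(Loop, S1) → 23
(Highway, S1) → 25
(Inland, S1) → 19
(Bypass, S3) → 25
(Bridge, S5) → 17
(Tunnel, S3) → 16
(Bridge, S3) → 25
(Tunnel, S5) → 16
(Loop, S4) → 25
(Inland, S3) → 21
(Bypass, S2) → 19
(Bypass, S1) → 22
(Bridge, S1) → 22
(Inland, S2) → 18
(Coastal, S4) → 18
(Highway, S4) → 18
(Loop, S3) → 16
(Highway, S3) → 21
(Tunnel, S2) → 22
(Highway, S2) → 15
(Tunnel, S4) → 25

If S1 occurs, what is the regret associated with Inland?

Best payoff under S1 is 25.
Regret = 25 − 19 = 6.

6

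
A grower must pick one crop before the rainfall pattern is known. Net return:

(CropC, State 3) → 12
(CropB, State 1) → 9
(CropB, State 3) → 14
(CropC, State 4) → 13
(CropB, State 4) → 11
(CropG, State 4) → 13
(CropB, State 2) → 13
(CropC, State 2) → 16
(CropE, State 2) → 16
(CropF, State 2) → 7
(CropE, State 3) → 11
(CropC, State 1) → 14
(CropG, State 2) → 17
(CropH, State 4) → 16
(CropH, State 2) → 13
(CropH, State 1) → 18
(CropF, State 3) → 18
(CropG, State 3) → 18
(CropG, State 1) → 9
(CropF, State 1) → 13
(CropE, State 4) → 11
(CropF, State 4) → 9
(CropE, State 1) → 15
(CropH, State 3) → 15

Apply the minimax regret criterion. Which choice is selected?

CropH

Column bests: State 1=18, State 2=17, State 3=18, State 4=16.
CropB regrets: 9, 4, 4, 5 → max 9
CropE regrets: 3, 1, 7, 5 → max 7
CropC regrets: 4, 1, 6, 3 → max 6
CropG regrets: 9, 0, 0, 3 → max 9
CropF regrets: 5, 10, 0, 7 → max 10
CropH regrets: 0, 4, 3, 0 → max 4
Smallest max regret = 4 → CropH.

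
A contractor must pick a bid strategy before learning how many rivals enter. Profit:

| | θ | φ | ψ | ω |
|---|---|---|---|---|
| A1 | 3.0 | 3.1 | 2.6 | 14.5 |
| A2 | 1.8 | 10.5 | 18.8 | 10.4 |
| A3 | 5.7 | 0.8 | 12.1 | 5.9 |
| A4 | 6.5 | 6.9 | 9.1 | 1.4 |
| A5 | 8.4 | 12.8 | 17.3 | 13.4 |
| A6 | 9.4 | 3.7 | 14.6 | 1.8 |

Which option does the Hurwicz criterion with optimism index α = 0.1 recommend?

A5

A1: 0.1·14.5 + 0.9·2.6 = 3.79
A2: 0.1·18.8 + 0.9·1.8 = 3.5
A3: 0.1·12.1 + 0.9·0.8 = 1.93
A4: 0.1·9.1 + 0.9·1.4 = 2.17
A5: 0.1·17.3 + 0.9·8.4 = 9.29
A6: 0.1·14.6 + 0.9·1.8 = 3.08
Highest Hurwicz score = 9.29 → A5.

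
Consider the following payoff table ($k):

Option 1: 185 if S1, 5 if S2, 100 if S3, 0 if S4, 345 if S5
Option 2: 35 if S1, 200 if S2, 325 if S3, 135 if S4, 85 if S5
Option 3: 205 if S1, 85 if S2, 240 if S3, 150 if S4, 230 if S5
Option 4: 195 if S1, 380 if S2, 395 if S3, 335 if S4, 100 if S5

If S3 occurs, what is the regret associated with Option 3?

155

Best payoff under S3 is 395.
Regret = 395 − 240 = 155.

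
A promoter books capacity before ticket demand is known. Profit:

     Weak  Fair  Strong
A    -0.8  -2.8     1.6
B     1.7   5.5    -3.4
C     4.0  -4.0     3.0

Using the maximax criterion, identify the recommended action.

Row maxima: A=1.6, B=5.5, C=4.0
Best best-case = 5.5 → B.

B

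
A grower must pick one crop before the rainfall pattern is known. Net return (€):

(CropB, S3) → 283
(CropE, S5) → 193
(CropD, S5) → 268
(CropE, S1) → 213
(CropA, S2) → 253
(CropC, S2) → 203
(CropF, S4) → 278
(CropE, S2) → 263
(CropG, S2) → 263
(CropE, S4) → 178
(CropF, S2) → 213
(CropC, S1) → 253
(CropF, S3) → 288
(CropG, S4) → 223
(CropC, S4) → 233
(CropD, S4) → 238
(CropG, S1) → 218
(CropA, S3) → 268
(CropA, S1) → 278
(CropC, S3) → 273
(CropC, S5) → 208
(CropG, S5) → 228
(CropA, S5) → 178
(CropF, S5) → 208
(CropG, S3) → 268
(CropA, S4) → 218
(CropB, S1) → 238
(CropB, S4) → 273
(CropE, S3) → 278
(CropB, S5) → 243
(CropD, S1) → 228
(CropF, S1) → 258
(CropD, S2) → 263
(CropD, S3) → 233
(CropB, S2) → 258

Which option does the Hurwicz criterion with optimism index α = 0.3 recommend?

CropB: 0.3·283 + 0.7·238 = 251.5
CropA: 0.3·278 + 0.7·178 = 208
CropD: 0.3·268 + 0.7·228 = 240
CropF: 0.3·288 + 0.7·208 = 232
CropE: 0.3·278 + 0.7·178 = 208
CropG: 0.3·268 + 0.7·218 = 233
CropC: 0.3·273 + 0.7·203 = 224
Highest Hurwicz score = 251.5 → CropB.

CropB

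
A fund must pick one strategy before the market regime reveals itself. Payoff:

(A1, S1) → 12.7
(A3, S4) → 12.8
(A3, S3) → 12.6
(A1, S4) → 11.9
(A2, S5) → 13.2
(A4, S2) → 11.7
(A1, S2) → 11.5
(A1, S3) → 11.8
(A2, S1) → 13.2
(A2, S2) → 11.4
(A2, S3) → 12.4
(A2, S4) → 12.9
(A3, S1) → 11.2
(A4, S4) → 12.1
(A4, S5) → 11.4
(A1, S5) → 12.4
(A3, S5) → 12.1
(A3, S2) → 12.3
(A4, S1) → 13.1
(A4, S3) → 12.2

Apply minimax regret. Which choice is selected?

Column bests: S1=13.2, S2=12.3, S3=12.6, S4=12.9, S5=13.2.
A1 regrets: 0.5, 0.8, 0.8, 1.0, 0.8 → max 1.0
A2 regrets: 0.0, 0.9, 0.2, 0.0, 0.0 → max 0.9
A3 regrets: 2.0, 0.0, 0.0, 0.1, 1.1 → max 2.0
A4 regrets: 0.1, 0.6, 0.4, 0.8, 1.8 → max 1.8
Smallest max regret = 0.9 → A2.

A2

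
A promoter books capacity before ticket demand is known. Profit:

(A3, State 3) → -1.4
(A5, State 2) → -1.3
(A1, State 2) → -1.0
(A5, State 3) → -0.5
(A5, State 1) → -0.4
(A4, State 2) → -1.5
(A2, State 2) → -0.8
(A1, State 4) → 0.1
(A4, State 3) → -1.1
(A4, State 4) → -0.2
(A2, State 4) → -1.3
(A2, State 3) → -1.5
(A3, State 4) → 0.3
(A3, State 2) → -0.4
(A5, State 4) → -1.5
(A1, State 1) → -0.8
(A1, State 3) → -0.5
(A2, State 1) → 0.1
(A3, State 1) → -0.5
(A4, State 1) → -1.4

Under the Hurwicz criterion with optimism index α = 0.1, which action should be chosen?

A1: 0.1·0.1 + 0.9·(-1.0) = -0.89
A2: 0.1·0.1 + 0.9·(-1.5) = -1.34
A3: 0.1·0.3 + 0.9·(-1.4) = -1.23
A4: 0.1·(-0.2) + 0.9·(-1.5) = -1.37
A5: 0.1·(-0.4) + 0.9·(-1.5) = -1.39
Highest Hurwicz score = -0.89 → A1.

A1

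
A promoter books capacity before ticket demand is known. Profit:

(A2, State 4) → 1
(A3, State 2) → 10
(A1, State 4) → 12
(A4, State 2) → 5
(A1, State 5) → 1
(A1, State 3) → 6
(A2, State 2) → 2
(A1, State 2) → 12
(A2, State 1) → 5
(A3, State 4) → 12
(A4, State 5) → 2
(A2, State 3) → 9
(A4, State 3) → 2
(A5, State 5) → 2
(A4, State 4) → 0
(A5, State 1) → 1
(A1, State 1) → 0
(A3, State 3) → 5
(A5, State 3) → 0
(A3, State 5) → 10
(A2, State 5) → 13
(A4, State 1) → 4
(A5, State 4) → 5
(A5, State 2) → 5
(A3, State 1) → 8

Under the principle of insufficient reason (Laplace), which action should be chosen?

Row averages: A1=6.2, A2=6, A3=9, A4=2.6, A5=2.6
Highest average = 9 → A3.

A3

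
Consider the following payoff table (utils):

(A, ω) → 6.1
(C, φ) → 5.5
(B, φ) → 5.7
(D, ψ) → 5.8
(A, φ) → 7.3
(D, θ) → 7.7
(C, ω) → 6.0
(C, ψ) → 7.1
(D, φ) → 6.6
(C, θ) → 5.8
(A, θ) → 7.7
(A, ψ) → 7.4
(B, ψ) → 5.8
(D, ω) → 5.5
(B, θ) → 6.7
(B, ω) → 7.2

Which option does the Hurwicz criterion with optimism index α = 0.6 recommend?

A: 0.6·7.7 + 0.4·6.1 = 7.06
B: 0.6·7.2 + 0.4·5.7 = 6.6
C: 0.6·7.1 + 0.4·5.5 = 6.46
D: 0.6·7.7 + 0.4·5.5 = 6.82
Highest Hurwicz score = 7.06 → A.

A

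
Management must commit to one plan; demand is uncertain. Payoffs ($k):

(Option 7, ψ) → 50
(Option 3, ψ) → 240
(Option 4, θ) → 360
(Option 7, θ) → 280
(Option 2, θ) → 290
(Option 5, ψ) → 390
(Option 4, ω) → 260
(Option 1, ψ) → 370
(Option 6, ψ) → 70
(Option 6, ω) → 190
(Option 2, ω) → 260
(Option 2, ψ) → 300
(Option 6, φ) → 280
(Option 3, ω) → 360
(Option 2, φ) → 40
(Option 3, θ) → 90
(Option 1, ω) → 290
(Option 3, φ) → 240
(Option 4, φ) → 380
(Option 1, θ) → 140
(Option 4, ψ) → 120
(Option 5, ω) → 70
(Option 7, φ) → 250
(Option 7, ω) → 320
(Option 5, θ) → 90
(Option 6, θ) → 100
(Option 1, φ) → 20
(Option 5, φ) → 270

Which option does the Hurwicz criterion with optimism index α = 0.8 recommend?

Option 4

Option 1: 0.8·370 + 0.2·20 = 300
Option 2: 0.8·300 + 0.2·40 = 248
Option 3: 0.8·360 + 0.2·90 = 306
Option 4: 0.8·380 + 0.2·120 = 328
Option 5: 0.8·390 + 0.2·70 = 326
Option 6: 0.8·280 + 0.2·70 = 238
Option 7: 0.8·320 + 0.2·50 = 266
Highest Hurwicz score = 328 → Option 4.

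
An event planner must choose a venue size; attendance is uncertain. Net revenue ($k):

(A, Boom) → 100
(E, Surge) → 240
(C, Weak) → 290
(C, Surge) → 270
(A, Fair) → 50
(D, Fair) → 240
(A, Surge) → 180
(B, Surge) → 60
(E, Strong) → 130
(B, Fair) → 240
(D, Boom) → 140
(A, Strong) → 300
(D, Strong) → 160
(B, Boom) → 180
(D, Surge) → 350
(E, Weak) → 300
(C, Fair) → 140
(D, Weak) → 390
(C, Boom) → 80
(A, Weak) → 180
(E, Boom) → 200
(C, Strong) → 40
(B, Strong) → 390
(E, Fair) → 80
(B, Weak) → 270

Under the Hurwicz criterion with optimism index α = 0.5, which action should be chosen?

D

A: 0.5·300 + 0.5·50 = 175
B: 0.5·390 + 0.5·60 = 225
C: 0.5·290 + 0.5·40 = 165
D: 0.5·390 + 0.5·140 = 265
E: 0.5·300 + 0.5·80 = 190
Highest Hurwicz score = 265 → D.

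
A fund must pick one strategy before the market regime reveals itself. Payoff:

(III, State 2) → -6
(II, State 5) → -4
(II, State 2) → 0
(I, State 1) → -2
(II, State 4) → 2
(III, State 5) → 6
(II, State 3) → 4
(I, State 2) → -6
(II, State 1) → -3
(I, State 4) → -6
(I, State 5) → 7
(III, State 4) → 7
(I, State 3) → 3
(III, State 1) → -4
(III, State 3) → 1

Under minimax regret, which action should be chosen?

III

Column bests: State 1=-2, State 2=0, State 3=4, State 4=7, State 5=7.
I regrets: 0, 6, 1, 13, 0 → max 13
II regrets: 1, 0, 0, 5, 11 → max 11
III regrets: 2, 6, 3, 0, 1 → max 6
Smallest max regret = 6 → III.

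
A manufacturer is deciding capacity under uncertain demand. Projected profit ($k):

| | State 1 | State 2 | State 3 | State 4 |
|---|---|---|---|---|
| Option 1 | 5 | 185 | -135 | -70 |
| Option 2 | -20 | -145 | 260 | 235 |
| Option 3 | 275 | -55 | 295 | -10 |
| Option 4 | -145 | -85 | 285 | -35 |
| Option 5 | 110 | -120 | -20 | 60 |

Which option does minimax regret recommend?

Option 3

Column bests: State 1=275, State 2=185, State 3=295, State 4=235.
Option 1 regrets: 270, 0, 430, 305 → max 430
Option 2 regrets: 295, 330, 35, 0 → max 330
Option 3 regrets: 0, 240, 0, 245 → max 245
Option 4 regrets: 420, 270, 10, 270 → max 420
Option 5 regrets: 165, 305, 315, 175 → max 315
Smallest max regret = 245 → Option 3.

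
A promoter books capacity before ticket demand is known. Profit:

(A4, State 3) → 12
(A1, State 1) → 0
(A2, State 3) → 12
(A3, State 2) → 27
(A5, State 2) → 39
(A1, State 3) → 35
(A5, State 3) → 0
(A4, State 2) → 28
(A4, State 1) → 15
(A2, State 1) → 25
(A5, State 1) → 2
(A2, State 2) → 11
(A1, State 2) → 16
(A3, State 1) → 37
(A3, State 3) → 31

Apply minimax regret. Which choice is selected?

A3

Column bests: State 1=37, State 2=39, State 3=35.
A1 regrets: 37, 23, 0 → max 37
A2 regrets: 12, 28, 23 → max 28
A3 regrets: 0, 12, 4 → max 12
A4 regrets: 22, 11, 23 → max 23
A5 regrets: 35, 0, 35 → max 35
Smallest max regret = 12 → A3.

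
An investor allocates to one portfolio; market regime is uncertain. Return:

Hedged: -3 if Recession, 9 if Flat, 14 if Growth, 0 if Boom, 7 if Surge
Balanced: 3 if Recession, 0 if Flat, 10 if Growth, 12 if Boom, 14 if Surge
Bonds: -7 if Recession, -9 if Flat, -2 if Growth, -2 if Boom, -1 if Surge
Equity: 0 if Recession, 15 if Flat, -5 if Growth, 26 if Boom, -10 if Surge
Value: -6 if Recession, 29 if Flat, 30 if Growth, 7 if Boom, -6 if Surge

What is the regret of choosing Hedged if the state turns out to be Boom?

26

Best payoff under Boom is 26.
Regret = 26 − 0 = 26.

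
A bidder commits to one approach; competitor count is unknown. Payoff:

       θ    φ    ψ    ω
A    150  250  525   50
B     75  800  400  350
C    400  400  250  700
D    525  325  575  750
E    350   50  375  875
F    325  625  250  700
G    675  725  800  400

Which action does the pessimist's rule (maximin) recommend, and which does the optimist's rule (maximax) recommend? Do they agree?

Row minima: A=50, B=75, C=250, D=325, E=50, F=250, G=400
Best worst-case = 400 → G.
Row maxima: A=525, B=800, C=700, D=750, E=875, F=700, G=800
Best best-case = 875 → E.

maximin → G; maximax → E (disagree)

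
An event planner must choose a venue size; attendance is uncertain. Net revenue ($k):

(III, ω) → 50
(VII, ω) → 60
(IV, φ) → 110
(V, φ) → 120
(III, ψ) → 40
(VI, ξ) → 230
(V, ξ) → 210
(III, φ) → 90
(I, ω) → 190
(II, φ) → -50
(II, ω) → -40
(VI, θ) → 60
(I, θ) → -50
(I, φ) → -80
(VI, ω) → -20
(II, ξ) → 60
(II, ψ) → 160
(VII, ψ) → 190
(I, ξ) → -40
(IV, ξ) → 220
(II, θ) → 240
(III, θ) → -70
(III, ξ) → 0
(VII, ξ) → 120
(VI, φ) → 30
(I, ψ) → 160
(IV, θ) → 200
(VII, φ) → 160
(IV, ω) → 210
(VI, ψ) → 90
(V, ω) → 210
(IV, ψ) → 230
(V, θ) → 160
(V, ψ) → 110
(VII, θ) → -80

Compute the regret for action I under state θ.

290

Best payoff under θ is 240.
Regret = 240 − (-50) = 290.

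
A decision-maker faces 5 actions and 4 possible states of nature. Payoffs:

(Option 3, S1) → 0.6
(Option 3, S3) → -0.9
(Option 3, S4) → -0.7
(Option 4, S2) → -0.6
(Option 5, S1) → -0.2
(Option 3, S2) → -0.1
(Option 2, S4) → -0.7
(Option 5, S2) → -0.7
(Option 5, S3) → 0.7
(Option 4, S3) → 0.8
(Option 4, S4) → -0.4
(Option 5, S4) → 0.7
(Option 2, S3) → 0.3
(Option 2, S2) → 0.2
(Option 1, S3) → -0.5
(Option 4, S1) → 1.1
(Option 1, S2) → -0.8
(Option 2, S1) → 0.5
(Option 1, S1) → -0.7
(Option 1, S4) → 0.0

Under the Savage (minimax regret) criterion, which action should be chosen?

Option 4

Column bests: S1=1.1, S2=0.2, S3=0.8, S4=0.7.
Option 1 regrets: 1.8, 1.0, 1.3, 0.7 → max 1.8
Option 2 regrets: 0.6, 0.0, 0.5, 1.4 → max 1.4
Option 3 regrets: 0.5, 0.3, 1.7, 1.4 → max 1.7
Option 4 regrets: 0.0, 0.8, 0.0, 1.1 → max 1.1
Option 5 regrets: 1.3, 0.9, 0.1, 0.0 → max 1.3
Smallest max regret = 1.1 → Option 4.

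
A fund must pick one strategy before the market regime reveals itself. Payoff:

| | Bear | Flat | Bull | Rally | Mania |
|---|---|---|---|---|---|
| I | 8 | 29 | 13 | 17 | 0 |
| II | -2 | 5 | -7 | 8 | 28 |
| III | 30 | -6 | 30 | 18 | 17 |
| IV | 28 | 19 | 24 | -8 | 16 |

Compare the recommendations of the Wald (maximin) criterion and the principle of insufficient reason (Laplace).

Row minima: I=0, II=-7, III=-6, IV=-8
Best worst-case = 0 → I.
Row averages: I=13.4, II=6.4, III=17.8, IV=15.8
Highest average = 17.8 → III.

maximin → I; laplace → III (disagree)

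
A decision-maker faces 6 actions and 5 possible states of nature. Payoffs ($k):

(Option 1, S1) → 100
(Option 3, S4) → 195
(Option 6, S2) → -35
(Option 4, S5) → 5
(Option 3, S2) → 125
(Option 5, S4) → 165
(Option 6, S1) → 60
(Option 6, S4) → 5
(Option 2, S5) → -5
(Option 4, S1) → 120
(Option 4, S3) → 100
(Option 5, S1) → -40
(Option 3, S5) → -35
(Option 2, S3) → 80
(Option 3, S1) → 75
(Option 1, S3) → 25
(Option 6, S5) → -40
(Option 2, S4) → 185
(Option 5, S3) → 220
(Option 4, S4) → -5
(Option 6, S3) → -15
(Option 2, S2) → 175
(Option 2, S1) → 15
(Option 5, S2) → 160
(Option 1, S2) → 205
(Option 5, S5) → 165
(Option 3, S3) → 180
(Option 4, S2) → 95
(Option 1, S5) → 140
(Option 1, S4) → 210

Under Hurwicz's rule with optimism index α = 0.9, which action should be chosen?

Option 1: 0.9·210 + 0.1·25 = 191.5
Option 2: 0.9·185 + 0.1·(-5) = 166
Option 3: 0.9·195 + 0.1·(-35) = 172
Option 4: 0.9·120 + 0.1·(-5) = 107.5
Option 5: 0.9·220 + 0.1·(-40) = 194
Option 6: 0.9·60 + 0.1·(-40) = 50
Highest Hurwicz score = 194 → Option 5.

Option 5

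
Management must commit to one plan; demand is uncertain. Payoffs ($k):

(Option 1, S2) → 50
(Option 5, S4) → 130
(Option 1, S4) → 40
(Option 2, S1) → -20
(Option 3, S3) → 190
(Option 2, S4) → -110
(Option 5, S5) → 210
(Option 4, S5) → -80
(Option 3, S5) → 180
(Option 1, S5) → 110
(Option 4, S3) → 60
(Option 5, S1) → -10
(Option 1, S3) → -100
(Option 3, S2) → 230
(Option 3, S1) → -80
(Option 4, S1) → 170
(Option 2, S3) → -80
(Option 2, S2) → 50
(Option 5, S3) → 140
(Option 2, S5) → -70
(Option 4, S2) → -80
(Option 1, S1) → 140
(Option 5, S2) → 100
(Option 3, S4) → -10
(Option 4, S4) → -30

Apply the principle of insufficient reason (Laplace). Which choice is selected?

Option 5

Row averages: Option 1=48, Option 2=-46, Option 3=102, Option 4=8, Option 5=114
Highest average = 114 → Option 5.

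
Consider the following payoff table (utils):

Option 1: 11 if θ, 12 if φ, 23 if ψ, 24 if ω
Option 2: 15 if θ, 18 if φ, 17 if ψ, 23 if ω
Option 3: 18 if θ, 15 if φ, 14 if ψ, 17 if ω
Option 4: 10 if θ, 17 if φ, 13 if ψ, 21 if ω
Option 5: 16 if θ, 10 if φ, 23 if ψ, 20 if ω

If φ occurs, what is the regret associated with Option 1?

Best payoff under φ is 18.
Regret = 18 − 12 = 6.

6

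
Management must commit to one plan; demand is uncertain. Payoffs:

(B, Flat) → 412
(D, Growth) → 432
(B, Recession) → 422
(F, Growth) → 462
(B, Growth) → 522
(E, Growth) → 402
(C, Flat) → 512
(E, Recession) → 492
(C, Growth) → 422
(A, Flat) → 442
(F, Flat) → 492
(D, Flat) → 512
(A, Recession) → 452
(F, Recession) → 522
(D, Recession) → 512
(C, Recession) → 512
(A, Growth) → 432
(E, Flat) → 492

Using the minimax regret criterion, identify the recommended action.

F

Column bests: Recession=522, Flat=512, Growth=522.
A regrets: 70, 70, 90 → max 90
B regrets: 100, 100, 0 → max 100
C regrets: 10, 0, 100 → max 100
D regrets: 10, 0, 90 → max 90
E regrets: 30, 20, 120 → max 120
F regrets: 0, 20, 60 → max 60
Smallest max regret = 60 → F.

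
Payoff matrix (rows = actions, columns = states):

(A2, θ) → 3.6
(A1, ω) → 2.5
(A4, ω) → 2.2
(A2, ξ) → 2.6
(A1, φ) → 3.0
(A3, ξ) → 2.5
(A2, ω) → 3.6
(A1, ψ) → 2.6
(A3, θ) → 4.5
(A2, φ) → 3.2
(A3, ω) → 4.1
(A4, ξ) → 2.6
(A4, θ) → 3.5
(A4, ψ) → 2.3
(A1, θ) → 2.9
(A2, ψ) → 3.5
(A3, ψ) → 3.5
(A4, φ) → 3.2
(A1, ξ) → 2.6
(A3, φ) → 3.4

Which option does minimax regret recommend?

Column bests: θ=4.5, φ=3.4, ψ=3.5, ω=4.1, ξ=2.6.
A1 regrets: 1.6, 0.4, 0.9, 1.6, 0.0 → max 1.6
A2 regrets: 0.9, 0.2, 0.0, 0.5, 0.0 → max 0.9
A3 regrets: 0.0, 0.0, 0.0, 0.0, 0.1 → max 0.1
A4 regrets: 1.0, 0.2, 1.2, 1.9, 0.0 → max 1.9
Smallest max regret = 0.1 → A3.

A3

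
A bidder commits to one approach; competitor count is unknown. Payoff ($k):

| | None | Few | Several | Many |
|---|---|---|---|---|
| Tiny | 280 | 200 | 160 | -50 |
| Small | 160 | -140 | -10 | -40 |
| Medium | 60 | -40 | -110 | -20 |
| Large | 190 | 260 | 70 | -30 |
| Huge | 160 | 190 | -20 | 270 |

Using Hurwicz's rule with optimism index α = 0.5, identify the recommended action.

Huge

Tiny: 0.5·280 + 0.5·(-50) = 115
Small: 0.5·160 + 0.5·(-140) = 10
Medium: 0.5·60 + 0.5·(-110) = -25
Large: 0.5·260 + 0.5·(-30) = 115
Huge: 0.5·270 + 0.5·(-20) = 125
Highest Hurwicz score = 125 → Huge.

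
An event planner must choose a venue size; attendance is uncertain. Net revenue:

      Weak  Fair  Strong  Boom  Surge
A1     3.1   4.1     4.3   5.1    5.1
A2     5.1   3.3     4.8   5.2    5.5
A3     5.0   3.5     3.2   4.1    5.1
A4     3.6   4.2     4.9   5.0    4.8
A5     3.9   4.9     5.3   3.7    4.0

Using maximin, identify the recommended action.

Row minima: A1=3.1, A2=3.3, A3=3.2, A4=3.6, A5=3.7
Best worst-case = 3.7 → A5.

A5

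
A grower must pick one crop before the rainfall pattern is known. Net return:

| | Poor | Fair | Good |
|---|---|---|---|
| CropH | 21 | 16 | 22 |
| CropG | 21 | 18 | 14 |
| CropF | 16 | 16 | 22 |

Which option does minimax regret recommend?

CropH

Column bests: Poor=21, Fair=18, Good=22.
CropH regrets: 0, 2, 0 → max 2
CropG regrets: 0, 0, 8 → max 8
CropF regrets: 5, 2, 0 → max 5
Smallest max regret = 2 → CropH.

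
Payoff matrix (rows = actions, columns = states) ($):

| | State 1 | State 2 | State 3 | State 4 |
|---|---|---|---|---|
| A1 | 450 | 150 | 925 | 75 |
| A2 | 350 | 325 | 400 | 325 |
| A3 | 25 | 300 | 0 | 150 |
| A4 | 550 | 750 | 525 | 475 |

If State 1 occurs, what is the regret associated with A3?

525

Best payoff under State 1 is 550.
Regret = 550 − 25 = 525.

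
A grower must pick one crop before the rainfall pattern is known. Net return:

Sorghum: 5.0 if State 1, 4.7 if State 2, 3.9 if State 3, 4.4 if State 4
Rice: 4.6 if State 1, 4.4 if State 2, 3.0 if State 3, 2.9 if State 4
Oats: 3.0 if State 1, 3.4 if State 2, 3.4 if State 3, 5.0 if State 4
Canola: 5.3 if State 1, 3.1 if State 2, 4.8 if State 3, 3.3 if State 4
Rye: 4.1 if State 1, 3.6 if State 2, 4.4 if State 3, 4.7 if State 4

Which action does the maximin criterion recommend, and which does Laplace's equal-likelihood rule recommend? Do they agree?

Row minima: Sorghum=3.9, Rice=2.9, Oats=3.0, Canola=3.1, Rye=3.6
Best worst-case = 3.9 → Sorghum.
Row averages: Sorghum=4.5, Rice=3.725, Oats=3.7, Canola=4.125, Rye=4.2
Highest average = 4.5 → Sorghum.

maximin → Sorghum; laplace → Sorghum (agree)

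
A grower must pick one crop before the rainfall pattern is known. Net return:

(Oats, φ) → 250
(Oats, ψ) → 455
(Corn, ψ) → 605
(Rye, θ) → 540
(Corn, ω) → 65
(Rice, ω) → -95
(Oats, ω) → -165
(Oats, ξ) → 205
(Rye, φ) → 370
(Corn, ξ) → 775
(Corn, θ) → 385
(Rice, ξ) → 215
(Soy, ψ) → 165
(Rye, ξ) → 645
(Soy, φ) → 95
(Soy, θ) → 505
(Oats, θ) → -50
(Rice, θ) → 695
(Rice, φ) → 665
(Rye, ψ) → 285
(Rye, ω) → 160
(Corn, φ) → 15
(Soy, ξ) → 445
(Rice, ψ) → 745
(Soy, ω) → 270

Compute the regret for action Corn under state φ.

Best payoff under φ is 665.
Regret = 665 − 15 = 650.

650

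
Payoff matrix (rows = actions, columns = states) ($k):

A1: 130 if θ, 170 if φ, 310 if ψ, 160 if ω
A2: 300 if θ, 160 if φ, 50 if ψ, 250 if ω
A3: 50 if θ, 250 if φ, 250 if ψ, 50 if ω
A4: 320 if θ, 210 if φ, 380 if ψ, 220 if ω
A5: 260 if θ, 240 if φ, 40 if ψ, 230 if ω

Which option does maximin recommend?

A4

Row minima: A1=130, A2=50, A3=50, A4=210, A5=40
Best worst-case = 210 → A4.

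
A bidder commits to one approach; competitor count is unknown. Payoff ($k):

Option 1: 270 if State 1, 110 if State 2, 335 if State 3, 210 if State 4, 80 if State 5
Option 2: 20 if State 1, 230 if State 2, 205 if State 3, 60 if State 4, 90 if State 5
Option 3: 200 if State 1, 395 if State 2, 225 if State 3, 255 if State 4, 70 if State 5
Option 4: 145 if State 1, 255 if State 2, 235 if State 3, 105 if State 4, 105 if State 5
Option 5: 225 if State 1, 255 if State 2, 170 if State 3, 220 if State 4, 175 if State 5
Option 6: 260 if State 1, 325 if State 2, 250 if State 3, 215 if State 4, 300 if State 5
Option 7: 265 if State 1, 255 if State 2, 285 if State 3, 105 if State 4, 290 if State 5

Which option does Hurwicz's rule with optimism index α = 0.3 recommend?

Option 6

Option 1: 0.3·335 + 0.7·80 = 156.5
Option 2: 0.3·230 + 0.7·20 = 83
Option 3: 0.3·395 + 0.7·70 = 167.5
Option 4: 0.3·255 + 0.7·105 = 150
Option 5: 0.3·255 + 0.7·170 = 195.5
Option 6: 0.3·325 + 0.7·215 = 248
Option 7: 0.3·290 + 0.7·105 = 160.5
Highest Hurwicz score = 248 → Option 6.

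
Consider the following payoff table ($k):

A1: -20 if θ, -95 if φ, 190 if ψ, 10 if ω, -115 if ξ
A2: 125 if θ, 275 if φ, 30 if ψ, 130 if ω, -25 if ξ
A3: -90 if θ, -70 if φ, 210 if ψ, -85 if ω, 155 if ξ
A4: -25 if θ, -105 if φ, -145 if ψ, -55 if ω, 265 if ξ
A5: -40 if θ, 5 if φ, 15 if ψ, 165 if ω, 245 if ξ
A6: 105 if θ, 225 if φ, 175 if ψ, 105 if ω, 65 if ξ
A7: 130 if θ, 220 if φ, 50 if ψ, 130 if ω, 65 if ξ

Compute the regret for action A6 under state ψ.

Best payoff under ψ is 210.
Regret = 210 − 175 = 35.

35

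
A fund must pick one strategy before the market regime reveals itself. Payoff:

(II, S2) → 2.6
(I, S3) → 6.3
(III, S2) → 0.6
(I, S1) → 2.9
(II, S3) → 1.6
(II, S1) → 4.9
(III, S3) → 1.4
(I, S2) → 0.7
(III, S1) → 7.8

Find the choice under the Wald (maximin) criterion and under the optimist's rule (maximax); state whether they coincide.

maximin → II; maximax → III (disagree)

Row minima: I=0.7, II=1.6, III=0.6
Best worst-case = 1.6 → II.
Row maxima: I=6.3, II=4.9, III=7.8
Best best-case = 7.8 → III.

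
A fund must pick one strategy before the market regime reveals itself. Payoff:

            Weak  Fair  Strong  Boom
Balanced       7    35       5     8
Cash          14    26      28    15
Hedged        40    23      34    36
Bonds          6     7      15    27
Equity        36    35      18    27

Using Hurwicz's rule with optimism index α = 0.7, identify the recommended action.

Balanced: 0.7·35 + 0.3·5 = 26
Cash: 0.7·28 + 0.3·14 = 23.8
Hedged: 0.7·40 + 0.3·23 = 34.9
Bonds: 0.7·27 + 0.3·6 = 20.7
Equity: 0.7·36 + 0.3·18 = 30.6
Highest Hurwicz score = 34.9 → Hedged.

Hedged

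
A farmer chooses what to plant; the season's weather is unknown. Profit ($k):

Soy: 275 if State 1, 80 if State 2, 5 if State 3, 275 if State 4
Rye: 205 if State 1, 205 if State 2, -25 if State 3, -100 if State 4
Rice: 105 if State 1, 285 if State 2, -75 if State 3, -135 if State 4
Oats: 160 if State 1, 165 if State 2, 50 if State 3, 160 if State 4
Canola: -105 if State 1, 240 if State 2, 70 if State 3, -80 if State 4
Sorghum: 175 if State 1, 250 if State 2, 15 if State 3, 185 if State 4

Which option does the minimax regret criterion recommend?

Sorghum

Column bests: State 1=275, State 2=285, State 3=70, State 4=275.
Soy regrets: 0, 205, 65, 0 → max 205
Rye regrets: 70, 80, 95, 375 → max 375
Rice regrets: 170, 0, 145, 410 → max 410
Oats regrets: 115, 120, 20, 115 → max 120
Canola regrets: 380, 45, 0, 355 → max 380
Sorghum regrets: 100, 35, 55, 90 → max 100
Smallest max regret = 100 → Sorghum.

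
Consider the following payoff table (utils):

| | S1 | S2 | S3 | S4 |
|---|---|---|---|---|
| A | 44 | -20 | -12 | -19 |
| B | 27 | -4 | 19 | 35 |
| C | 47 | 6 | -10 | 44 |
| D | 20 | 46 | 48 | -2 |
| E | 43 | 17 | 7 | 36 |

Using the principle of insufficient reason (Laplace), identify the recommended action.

D

Row averages: A=-1.75, B=19.25, C=21.75, D=28, E=25.75
Highest average = 28 → D.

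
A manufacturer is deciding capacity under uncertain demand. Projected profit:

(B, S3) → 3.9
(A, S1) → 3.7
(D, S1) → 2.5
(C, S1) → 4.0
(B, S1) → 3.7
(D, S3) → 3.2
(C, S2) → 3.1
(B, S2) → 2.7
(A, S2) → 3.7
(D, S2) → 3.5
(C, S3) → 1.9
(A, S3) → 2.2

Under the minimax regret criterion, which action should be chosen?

B

Column bests: S1=4.0, S2=3.7, S3=3.9.
A regrets: 0.3, 0.0, 1.7 → max 1.7
B regrets: 0.3, 1.0, 0.0 → max 1.0
C regrets: 0.0, 0.6, 2.0 → max 2.0
D regrets: 1.5, 0.2, 0.7 → max 1.5
Smallest max regret = 1.0 → B.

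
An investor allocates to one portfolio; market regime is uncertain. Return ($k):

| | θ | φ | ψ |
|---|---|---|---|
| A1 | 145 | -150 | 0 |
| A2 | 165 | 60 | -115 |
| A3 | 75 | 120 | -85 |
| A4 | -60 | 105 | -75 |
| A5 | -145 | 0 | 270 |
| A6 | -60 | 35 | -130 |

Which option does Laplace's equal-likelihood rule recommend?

A5

Row averages: A1=-5/3, A2=110/3, A3=110/3, A4=-10, A5=125/3, A6=-155/3
Highest average = 125/3 → A5.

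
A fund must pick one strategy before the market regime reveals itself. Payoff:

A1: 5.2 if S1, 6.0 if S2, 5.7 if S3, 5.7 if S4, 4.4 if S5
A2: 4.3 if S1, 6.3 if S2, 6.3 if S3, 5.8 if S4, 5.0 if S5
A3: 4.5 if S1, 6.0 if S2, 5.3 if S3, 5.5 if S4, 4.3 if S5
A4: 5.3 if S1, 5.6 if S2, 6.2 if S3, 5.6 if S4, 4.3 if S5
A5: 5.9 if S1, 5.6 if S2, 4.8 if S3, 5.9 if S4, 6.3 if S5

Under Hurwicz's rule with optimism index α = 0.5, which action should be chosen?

A5

A1: 0.5·6.0 + 0.5·4.4 = 5.2
A2: 0.5·6.3 + 0.5·4.3 = 5.3
A3: 0.5·6.0 + 0.5·4.3 = 5.15
A4: 0.5·6.2 + 0.5·4.3 = 5.25
A5: 0.5·6.3 + 0.5·4.8 = 5.55
Highest Hurwicz score = 5.55 → A5.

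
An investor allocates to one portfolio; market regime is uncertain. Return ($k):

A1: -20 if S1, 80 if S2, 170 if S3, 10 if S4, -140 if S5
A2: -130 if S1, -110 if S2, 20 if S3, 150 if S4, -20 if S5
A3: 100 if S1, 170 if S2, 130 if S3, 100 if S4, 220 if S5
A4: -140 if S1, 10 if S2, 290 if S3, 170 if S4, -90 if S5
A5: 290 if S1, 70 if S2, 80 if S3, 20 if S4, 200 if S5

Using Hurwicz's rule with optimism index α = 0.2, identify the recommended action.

A1: 0.2·170 + 0.8·(-140) = -78
A2: 0.2·150 + 0.8·(-130) = -74
A3: 0.2·220 + 0.8·100 = 124
A4: 0.2·290 + 0.8·(-140) = -54
A5: 0.2·290 + 0.8·20 = 74
Highest Hurwicz score = 124 → A3.

A3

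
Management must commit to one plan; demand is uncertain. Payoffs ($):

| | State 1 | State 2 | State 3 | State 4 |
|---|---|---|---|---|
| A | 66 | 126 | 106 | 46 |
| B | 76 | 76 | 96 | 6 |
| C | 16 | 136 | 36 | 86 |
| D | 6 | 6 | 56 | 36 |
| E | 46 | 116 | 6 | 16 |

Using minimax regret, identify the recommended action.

A

Column bests: State 1=76, State 2=136, State 3=106, State 4=86.
A regrets: 10, 10, 0, 40 → max 40
B regrets: 0, 60, 10, 80 → max 80
C regrets: 60, 0, 70, 0 → max 70
D regrets: 70, 130, 50, 50 → max 130
E regrets: 30, 20, 100, 70 → max 100
Smallest max regret = 40 → A.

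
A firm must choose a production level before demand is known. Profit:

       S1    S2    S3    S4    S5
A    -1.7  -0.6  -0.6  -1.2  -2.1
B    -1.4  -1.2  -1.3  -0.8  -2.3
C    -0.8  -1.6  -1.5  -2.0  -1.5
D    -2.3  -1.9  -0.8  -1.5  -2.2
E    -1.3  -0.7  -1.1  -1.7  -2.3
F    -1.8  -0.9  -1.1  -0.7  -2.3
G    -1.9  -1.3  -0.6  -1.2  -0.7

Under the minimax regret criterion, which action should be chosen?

Column bests: S1=-0.8, S2=-0.6, S3=-0.6, S4=-0.7, S5=-0.7.
A regrets: 0.9, 0.0, 0.0, 0.5, 1.4 → max 1.4
B regrets: 0.6, 0.6, 0.7, 0.1, 1.6 → max 1.6
C regrets: 0.0, 1.0, 0.9, 1.3, 0.8 → max 1.3
D regrets: 1.5, 1.3, 0.2, 0.8, 1.5 → max 1.5
E regrets: 0.5, 0.1, 0.5, 1.0, 1.6 → max 1.6
F regrets: 1.0, 0.3, 0.5, 0.0, 1.6 → max 1.6
G regrets: 1.1, 0.7, 0.0, 0.5, 0.0 → max 1.1
Smallest max regret = 1.1 → G.

G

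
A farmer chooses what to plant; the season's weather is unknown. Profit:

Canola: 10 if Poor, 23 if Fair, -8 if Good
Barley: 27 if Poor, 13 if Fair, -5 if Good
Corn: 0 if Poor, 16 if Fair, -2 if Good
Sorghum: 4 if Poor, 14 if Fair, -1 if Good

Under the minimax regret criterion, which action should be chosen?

Column bests: Poor=27, Fair=23, Good=-1.
Canola regrets: 17, 0, 7 → max 17
Barley regrets: 0, 10, 4 → max 10
Corn regrets: 27, 7, 1 → max 27
Sorghum regrets: 23, 9, 0 → max 23
Smallest max regret = 10 → Barley.

Barley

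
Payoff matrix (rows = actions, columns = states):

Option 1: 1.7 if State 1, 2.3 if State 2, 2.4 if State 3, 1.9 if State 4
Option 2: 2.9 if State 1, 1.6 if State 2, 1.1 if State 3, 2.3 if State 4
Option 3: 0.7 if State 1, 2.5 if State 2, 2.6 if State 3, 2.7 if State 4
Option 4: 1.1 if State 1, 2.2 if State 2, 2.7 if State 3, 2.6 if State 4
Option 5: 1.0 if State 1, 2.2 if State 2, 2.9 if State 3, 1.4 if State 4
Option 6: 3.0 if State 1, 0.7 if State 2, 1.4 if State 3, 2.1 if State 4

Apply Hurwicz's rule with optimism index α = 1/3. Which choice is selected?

Option 1: 1/3·2.4 + 2/3·1.7 = 29/15
Option 2: 1/3·2.9 + 2/3·1.1 = 1.7
Option 3: 1/3·2.7 + 2/3·0.7 = 41/30
Option 4: 1/3·2.7 + 2/3·1.1 = 49/30
Option 5: 1/3·2.9 + 2/3·1.0 = 49/30
Option 6: 1/3·3.0 + 2/3·0.7 = 22/15
Highest Hurwicz score = 29/15 → Option 1.

Option 1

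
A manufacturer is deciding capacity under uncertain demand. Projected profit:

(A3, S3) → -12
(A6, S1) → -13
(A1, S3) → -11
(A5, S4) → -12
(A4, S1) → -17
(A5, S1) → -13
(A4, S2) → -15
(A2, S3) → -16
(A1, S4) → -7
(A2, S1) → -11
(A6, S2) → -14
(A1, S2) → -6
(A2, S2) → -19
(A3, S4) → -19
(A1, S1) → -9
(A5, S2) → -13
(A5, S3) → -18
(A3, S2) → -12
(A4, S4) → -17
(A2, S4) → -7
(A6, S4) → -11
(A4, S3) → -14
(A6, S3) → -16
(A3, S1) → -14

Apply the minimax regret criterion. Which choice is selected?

Column bests: S1=-9, S2=-6, S3=-11, S4=-7.
A1 regrets: 0, 0, 0, 0 → max 0
A2 regrets: 2, 13, 5, 0 → max 13
A3 regrets: 5, 6, 1, 12 → max 12
A4 regrets: 8, 9, 3, 10 → max 10
A5 regrets: 4, 7, 7, 5 → max 7
A6 regrets: 4, 8, 5, 4 → max 8
Smallest max regret = 0 → A1.

A1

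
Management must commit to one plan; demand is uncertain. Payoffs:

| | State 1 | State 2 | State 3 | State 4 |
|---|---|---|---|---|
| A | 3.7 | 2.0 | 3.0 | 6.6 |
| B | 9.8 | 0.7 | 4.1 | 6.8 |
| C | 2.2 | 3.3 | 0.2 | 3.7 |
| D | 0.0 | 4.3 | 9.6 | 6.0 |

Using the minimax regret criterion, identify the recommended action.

B

Column bests: State 1=9.8, State 2=4.3, State 3=9.6, State 4=6.8.
A regrets: 6.1, 2.3, 6.6, 0.2 → max 6.6
B regrets: 0.0, 3.6, 5.5, 0.0 → max 5.5
C regrets: 7.6, 1.0, 9.4, 3.1 → max 9.4
D regrets: 9.8, 0.0, 0.0, 0.8 → max 9.8
Smallest max regret = 5.5 → B.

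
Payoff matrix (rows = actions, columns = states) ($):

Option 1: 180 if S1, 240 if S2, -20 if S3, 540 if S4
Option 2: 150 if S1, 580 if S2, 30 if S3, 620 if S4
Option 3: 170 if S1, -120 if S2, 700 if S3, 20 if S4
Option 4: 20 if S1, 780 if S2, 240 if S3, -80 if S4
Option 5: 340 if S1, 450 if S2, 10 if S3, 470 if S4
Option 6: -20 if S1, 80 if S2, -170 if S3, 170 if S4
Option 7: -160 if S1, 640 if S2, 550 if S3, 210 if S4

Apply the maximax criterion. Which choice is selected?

Option 4

Row maxima: Option 1=540, Option 2=620, Option 3=700, Option 4=780, Option 5=470, Option 6=170, Option 7=640
Best best-case = 780 → Option 4.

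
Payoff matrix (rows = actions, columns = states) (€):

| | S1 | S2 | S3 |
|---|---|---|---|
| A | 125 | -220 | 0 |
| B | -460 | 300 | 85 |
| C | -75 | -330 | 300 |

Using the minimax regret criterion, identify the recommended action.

A

Column bests: S1=125, S2=300, S3=300.
A regrets: 0, 520, 300 → max 520
B regrets: 585, 0, 215 → max 585
C regrets: 200, 630, 0 → max 630
Smallest max regret = 520 → A.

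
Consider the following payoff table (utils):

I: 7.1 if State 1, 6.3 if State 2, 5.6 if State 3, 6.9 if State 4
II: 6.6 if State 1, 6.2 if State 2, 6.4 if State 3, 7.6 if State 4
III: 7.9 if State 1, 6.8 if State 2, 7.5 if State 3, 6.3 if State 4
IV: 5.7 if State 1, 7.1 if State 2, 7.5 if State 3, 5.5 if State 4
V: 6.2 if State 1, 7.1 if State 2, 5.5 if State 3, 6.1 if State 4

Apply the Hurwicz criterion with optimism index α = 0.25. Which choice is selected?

I: 0.25·7.1 + 0.75·5.6 = 5.975
II: 0.25·7.6 + 0.75·6.2 = 6.55
III: 0.25·7.9 + 0.75·6.3 = 6.7
IV: 0.25·7.5 + 0.75·5.5 = 6
V: 0.25·7.1 + 0.75·5.5 = 5.9
Highest Hurwicz score = 6.7 → III.

III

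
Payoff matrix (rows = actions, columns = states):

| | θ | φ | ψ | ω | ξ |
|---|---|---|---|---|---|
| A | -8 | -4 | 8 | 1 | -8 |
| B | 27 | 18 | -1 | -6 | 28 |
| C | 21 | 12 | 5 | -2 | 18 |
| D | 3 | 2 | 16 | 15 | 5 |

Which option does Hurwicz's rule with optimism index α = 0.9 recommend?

B

A: 0.9·8 + 0.1·(-8) = 6.4
B: 0.9·28 + 0.1·(-6) = 24.6
C: 0.9·21 + 0.1·(-2) = 18.7
D: 0.9·16 + 0.1·2 = 14.6
Highest Hurwicz score = 24.6 → B.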